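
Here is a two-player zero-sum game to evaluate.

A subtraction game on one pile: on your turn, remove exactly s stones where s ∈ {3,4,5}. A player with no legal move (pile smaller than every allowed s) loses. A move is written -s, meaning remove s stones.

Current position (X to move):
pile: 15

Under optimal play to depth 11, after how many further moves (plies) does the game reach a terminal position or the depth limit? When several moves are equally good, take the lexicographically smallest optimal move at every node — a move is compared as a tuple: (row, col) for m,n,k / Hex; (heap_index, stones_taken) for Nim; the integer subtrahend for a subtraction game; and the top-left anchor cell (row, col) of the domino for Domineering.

PV length from [15]: 3 plies

ply 1, X at 15 | -3=-1→12; -4=-1→11; -5=+1→10*
ply 2, O at 10 | -3=-1→7*; -4=-1→6; -5=-1→5
ply 3, X at 7 | -3=-1→4; -4=-1→3; -5=+1→2*
ply 4: 2 is terminal -1 (O); from 15 depth 11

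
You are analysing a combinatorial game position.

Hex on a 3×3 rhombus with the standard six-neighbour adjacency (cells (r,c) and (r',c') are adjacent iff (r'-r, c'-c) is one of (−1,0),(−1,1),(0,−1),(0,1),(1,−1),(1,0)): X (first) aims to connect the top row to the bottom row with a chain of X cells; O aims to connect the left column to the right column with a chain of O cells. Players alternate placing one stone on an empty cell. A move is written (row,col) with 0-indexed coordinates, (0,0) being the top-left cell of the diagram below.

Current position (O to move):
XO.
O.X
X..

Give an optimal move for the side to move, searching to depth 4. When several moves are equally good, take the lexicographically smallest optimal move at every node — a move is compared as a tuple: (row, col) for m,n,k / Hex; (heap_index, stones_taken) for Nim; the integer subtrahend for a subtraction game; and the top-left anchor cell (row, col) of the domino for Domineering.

ply 1, O at XO./O.X/X.. | (0,2)=+1→XOO/O.X/X..*; (1,1)=-1→XO./OOX/X..; (2,1)=-1→XO./O.X/XO.; (2,2)=-1→XO./O.X/X.O
ply 2: XOO/O.X/X.. is terminal -1 (X); from XO./O.X/X.. depth 4

O's best at [XO./O.X/X..]: (0,2)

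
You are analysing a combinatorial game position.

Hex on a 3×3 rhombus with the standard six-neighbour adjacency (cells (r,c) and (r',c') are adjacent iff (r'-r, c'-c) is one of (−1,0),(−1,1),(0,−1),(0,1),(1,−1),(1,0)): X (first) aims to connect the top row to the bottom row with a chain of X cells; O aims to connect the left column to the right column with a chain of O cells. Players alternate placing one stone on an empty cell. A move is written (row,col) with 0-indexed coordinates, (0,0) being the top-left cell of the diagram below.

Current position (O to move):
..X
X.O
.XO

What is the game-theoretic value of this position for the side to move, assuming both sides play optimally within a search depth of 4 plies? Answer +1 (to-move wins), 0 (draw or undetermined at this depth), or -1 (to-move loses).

p1 O@[..X/X.O/.XO]: (0,0)[O.X/X.O/.XO]-1* (0,1)[.OX/X.O/.XO]-1 (1,1)[..X/XOO/.XO]-1 (2,0)[..X/X.O/OXO]-1
p2 X@[O.X/X.O/.XO]: (0,1)[OXX/X.O/.XO]+1* (1,1)[O.X/XXO/.XO]+1 (2,0)[O.X/X.O/XXO]+1
p3 O@[OXX/X.O/.XO]: (1,1)[OXX/XOO/.XO]-1* (2,0)[OXX/X.O/OXO]-1
p4 X@[OXX/XOO/.XO]: (2,0)[OXX/XOO/XXO]+1*
p5 O@[OXX/XOO/XXO] terminal -1; root [..X/X.O/.XO] d4

value(..X/X.O/.XO, O) = -1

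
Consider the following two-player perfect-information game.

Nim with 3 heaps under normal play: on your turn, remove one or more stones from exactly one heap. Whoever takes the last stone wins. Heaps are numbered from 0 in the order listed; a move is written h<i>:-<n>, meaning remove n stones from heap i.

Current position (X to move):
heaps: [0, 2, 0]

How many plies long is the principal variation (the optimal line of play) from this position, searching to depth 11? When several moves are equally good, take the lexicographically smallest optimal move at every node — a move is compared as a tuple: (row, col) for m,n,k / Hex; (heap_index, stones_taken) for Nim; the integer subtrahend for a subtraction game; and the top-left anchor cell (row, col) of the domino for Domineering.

p1 X@[(0,2,0)]: h1:-1[(0,1,0)]-1 h1:-2[(0,0,0)]+1*
p2 O@[(0,0,0)] terminal -1; root [(0,2,0)] d11

PV length from [(0,2,0)]: 1 ply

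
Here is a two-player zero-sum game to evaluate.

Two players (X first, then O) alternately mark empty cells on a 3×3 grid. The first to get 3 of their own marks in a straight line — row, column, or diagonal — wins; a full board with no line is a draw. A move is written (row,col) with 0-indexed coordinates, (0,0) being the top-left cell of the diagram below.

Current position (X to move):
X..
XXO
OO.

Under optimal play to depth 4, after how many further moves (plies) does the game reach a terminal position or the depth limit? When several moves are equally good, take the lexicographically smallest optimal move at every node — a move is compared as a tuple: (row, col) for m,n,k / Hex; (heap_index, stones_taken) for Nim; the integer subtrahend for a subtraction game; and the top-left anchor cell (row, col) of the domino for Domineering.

PV length from [X../XXO/OO.]: 1 ply

[X../XXO/OO.] X move#1: (0,1):-1/XX./XXO/OO., (0,2):-1/X.X/XXO/OO., (2,2):+1/X../XXO/OOX*
[X../XXO/OOX] end (terminal -1, O#2); searched X../XXO/OO. to 4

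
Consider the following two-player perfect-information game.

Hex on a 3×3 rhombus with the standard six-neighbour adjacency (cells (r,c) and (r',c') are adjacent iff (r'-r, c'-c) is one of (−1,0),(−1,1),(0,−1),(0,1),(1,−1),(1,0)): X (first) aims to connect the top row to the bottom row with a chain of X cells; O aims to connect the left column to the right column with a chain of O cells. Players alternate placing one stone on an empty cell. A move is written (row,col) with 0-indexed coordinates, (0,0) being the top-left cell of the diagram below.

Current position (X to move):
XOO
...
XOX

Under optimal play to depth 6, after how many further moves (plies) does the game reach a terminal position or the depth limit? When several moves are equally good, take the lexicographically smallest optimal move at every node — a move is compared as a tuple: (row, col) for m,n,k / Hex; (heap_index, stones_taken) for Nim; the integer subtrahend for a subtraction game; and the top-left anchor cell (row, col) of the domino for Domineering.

ply 1, X at XOO/.../XOX | (1,0)=+1→XOO/X../XOX*; (1,1)=-1→XOO/.X./XOX; (1,2)=-1→XOO/..X/XOX
ply 2: XOO/X../XOX is terminal -1 (O); from XOO/.../XOX depth 6

PV length from [XOO/.../XOX]: 1 ply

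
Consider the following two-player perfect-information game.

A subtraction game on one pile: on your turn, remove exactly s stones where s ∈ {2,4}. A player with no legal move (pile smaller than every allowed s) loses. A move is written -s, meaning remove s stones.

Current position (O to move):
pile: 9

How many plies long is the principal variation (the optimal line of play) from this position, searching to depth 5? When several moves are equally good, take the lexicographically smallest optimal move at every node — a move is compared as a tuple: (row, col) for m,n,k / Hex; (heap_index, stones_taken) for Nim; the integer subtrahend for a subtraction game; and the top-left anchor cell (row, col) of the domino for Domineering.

PV length from [9]: 3 plies

[9] O move#1: -2:+1/7*, -4:-1/5
[7] X move#2: -2:-1/5*, -4:-1/3
[5] O move#3: -2:-1/3, -4:+1/1*
[1] end (terminal -1, X#4); searched 9 to 5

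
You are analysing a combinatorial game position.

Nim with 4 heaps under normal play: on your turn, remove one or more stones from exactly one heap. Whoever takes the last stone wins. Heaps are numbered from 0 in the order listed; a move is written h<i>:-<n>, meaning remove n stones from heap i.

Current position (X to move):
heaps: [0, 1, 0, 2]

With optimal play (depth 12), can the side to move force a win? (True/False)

X winning at [(0,1,0,2)]: True

p1 X@[(0,1,0,2)]: h1:-1[(0,0,0,2)]-1 h3:-1[(0,1,0,1)]+1* h3:-2[(0,1,0,0)]-1
p2 O@[(0,1,0,1)]: h1:-1[(0,0,0,1)]-1* h3:-1[(0,1,0,0)]-1
p3 X@[(0,0,0,1)]: h3:-1[(0,0,0,0)]+1*
p4 O@[(0,0,0,0)] terminal -1; root [(0,1,0,2)] d12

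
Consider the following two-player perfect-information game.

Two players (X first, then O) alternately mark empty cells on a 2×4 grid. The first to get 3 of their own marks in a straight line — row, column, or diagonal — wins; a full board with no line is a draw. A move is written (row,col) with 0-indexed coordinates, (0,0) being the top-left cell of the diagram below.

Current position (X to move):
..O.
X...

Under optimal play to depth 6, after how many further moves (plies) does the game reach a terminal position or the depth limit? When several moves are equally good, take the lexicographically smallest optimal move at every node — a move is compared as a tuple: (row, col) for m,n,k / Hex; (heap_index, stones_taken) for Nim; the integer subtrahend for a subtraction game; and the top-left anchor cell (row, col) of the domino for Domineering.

PV length from [..O./X...]: 6 plies

[..O./X...] X move#1: (0,0):+0/X.O./X...*, (0,1):+0/.XO./X..., (0,3):+0/..OX/X..., (1,1):+0/..O./XX.., (1,2):+0/..O./X.X., (1,3):-1/..O./X..X
[X.O./X...] O move#2: (0,1):+0/XOO./X...*, (0,3):+0/X.OO/X..., (1,1):+0/X.O./XO.., (1,2):+0/X.O./X.O., (1,3):+0/X.O./X..O
[XOO./X...] X move#3: (0,3):+0/XOOX/X...*, (1,1):-1/XOO./XX.., (1,2):-1/XOO./X.X., (1,3):-1/XOO./X..X
[XOOX/X...] O move#4: (1,1):+0/XOOX/XO..*, (1,2):+0/XOOX/X.O., (1,3):+0/XOOX/X..O
[XOOX/XO..] X move#5: (1,2):+0/XOOX/XOX.*, (1,3):+0/XOOX/XO.X
[XOOX/XOX.] O move#6: (1,3):+0/XOOX/XOXO*
[XOOX/XOXO] end (terminal +0, X#7); searched ..O./X... to 6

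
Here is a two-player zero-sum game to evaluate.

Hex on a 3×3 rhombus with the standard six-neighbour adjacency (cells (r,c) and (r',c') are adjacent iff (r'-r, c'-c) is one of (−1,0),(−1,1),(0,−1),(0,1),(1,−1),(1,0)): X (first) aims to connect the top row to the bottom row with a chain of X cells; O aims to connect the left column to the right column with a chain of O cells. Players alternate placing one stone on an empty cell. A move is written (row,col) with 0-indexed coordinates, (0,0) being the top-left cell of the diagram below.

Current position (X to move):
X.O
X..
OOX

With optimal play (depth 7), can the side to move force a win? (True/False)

[X.O/X../OOX] X move#1: (0,1):-1/XXO/X../OOX*, (1,1):-1/X.O/XX./OOX, (1,2):-1/X.O/X.X/OOX
[XXO/X../OOX] O move#2: (1,1):+1/XXO/XO./OOX*, (1,2):+1/XXO/X.O/OOX
[XXO/XO./OOX] end (terminal -1, X#3); searched X.O/X../OOX to 7

X winning at [X.O/X../OOX]: False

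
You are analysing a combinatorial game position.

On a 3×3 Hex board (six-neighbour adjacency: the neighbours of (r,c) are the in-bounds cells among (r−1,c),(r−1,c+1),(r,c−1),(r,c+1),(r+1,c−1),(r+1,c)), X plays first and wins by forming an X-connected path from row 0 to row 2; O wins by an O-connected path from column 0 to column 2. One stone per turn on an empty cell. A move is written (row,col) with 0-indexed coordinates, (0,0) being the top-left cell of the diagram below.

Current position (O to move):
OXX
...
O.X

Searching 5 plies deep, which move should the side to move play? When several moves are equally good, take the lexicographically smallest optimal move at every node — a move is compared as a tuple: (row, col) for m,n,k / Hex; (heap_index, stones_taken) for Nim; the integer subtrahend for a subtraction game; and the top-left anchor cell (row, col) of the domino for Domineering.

[OXX/.../O.X] O move#1: (1,0):-1/OXX/O../O.X, (1,1):-1/OXX/.O./O.X, (1,2):+1/OXX/..O/O.X*, (2,1):-1/OXX/.../OOX
[OXX/..O/O.X] X move#2: (1,0):-1/OXX/X.O/O.X*, (1,1):-1/OXX/.XO/O.X, (2,1):-1/OXX/..O/OXX
[OXX/X.O/O.X] O move#3: (1,1):+1/OXX/XOO/O.X*, (2,1):+1/OXX/X.O/OOX
[OXX/XOO/O.X] end (terminal -1, X#4); searched OXX/.../O.X to 5

O's best at [OXX/.../O.X]: (1,2)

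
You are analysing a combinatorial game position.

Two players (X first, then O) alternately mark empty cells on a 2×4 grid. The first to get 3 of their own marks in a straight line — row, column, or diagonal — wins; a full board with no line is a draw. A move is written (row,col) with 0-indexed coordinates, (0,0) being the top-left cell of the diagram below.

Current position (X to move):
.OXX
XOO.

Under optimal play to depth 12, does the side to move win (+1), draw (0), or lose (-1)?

[.OXX/XOO.] X move#1: (0,0):-1/XOXX/XOO., (1,3):+0/.OXX/XOOX*
[.OXX/XOOX] O move#2: (0,0):+0/OOXX/XOOX*
[OOXX/XOOX] end (terminal +0, X#3); searched .OXX/XOO. to 12

value(.OXX/XOO., X) = 0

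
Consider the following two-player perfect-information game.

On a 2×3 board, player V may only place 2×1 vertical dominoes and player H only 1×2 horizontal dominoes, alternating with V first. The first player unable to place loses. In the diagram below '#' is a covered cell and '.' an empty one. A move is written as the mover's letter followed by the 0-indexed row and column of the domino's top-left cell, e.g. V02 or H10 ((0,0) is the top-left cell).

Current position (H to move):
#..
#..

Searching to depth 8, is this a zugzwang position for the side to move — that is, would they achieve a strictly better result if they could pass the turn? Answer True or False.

zugzwang(#../#.., H) = False

p1 H@[#../#..]: H01[###/#..]+1* H11[#../###]+1
p2 V@[###/#..] terminal -1; root [#../#..] d8
suppose H passes — search the same position with V to move:
pass> p1 V@[#../#..]: V01[##./##.]+1* V02[#.#/#.#]+1
pass> p2 H@[##./##.] terminal -1; root [#../#..] d8
for H: play +1, pass -1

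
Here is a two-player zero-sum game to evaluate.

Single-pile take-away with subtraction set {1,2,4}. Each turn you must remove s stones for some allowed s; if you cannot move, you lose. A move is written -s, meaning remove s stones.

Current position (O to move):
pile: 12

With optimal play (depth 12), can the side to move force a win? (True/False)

O winning at [12]: False

p1 O@[12]: -1[11]-1* -2[10]-1 -4[8]-1
p2 X@[11]: -1[10]-1 -2[9]+1* -4[7]-1
p3 O@[9]: -1[8]-1* -2[7]-1 -4[5]-1
p4 X@[8]: -1[7]-1 -2[6]+1* -4[4]-1
p5 O@[6]: -1[5]-1* -2[4]-1 -4[2]-1
p6 X@[5]: -1[4]-1 -2[3]+1* -4[1]-1
p7 O@[3]: -1[2]-1* -2[1]-1
p8 X@[2]: -1[1]-1 -2[0]+1*
p9 O@[0] terminal -1; root [12] d12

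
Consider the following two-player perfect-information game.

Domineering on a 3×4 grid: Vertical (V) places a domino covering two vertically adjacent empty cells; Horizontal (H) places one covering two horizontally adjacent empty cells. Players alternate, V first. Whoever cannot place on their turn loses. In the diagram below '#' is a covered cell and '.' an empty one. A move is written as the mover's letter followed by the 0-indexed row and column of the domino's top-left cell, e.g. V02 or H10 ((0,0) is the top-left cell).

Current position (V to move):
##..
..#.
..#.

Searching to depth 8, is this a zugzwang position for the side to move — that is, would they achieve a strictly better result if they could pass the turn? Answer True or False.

zugzwang(##../..#./..#., V) = False

ply 1, V at ##../..#./..#. | V03=-1→##.#/..##/..#.; V10=+1→##../#.#./#.#.*; V11=+1→##../.##./.##.; V13=-1→##../..##/..##
ply 2, H at ##../#.#./#.#. | H02=-1→####/#.#./#.#.*
ply 3, V at ####/#.#./#.#. | V11=+1→####/###./###.*; V13=+1→####/#.##/#.##
ply 4: ####/###./###. is terminal -1 (H); from ##../..#./..#. depth 8
suppose V passes — search the same position with H to move:
pass> ply 1, H at ##../..#./..#. | H02=-1→####/..#./..#.; H10=+1→##../###./..#.*; H20=+1→##../..#./###.
pass> ply 2, V at ##../###./..#. | V03=-1→##.#/####/..#.*; V13=-1→##../####/..##
pass> ply 3, H at ##.#/####/..#. | H20=+1→##.#/####/###.*
pass> ply 4: ##.#/####/###. is terminal -1 (V); from ##../..#./..#. depth 8
for V: play +1, pass -1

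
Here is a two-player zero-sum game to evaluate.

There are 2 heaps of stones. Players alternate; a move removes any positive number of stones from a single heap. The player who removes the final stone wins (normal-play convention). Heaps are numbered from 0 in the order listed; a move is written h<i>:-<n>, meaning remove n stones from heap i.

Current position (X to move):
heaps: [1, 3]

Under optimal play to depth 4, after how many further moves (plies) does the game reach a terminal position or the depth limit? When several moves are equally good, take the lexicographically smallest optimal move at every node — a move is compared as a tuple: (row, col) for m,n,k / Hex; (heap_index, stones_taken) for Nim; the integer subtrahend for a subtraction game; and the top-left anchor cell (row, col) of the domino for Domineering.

PV length from [(1,3)]: 3 plies

ply 1, X at (1,3) | h0:-1=-1→(0,3); h1:-1=-1→(1,2); h1:-2=+1→(1,1)*; h1:-3=-1→(1,0)
ply 2, O at (1,1) | h0:-1=-1→(0,1)*; h1:-1=-1→(1,0)
ply 3, X at (0,1) | h1:-1=+1→(0,0)*
ply 4: (0,0) is terminal -1 (O); from (1,3) depth 4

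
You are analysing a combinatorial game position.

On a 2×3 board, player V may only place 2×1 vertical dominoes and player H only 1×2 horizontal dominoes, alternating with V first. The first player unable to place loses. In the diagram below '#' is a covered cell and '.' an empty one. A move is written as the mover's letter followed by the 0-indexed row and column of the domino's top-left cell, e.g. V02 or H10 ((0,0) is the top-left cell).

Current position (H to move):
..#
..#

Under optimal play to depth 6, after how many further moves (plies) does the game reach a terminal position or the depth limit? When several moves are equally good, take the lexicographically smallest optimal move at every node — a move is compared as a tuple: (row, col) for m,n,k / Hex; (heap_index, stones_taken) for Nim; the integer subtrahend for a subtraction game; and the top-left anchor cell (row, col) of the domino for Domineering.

p1 H@[..#/..#]: H00[###/..#]+1* H10[..#/###]+1
p2 V@[###/..#] terminal -1; root [..#/..#] d6

PV length from [..#/..#]: 1 ply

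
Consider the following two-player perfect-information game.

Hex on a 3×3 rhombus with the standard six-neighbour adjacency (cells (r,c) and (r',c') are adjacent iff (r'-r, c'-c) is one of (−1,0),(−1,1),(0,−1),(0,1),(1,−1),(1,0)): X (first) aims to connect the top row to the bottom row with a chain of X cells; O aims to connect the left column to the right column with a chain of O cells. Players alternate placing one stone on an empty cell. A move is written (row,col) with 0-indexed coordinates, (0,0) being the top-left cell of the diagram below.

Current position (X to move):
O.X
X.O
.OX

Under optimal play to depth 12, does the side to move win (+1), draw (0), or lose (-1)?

value(O.X/X.O/.OX, X) = +1

ply 1, X at O.X/X.O/.OX | (0,1)=-1→OXX/X.O/.OX; (1,1)=-1→O.X/XXO/.OX; (2,0)=+1→O.X/X.O/XOX*
ply 2, O at O.X/X.O/XOX | (0,1)=-1→OOX/X.O/XOX*; (1,1)=-1→O.X/XOO/XOX
ply 3, X at OOX/X.O/XOX | (1,1)=+1→OOX/XXO/XOX*
ply 4: OOX/XXO/XOX is terminal -1 (O); from O.X/X.O/.OX depth 12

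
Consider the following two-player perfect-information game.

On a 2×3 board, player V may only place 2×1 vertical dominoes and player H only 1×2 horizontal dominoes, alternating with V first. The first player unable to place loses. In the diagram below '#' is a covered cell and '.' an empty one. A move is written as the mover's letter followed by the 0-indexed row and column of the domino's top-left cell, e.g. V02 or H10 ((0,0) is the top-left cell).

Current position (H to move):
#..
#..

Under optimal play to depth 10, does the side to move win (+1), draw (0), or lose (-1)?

value(#../#.., H) = +1

p1 H@[#../#..]: H01[###/#..]+1* H11[#../###]+1
p2 V@[###/#..] terminal -1; root [#../#..] d10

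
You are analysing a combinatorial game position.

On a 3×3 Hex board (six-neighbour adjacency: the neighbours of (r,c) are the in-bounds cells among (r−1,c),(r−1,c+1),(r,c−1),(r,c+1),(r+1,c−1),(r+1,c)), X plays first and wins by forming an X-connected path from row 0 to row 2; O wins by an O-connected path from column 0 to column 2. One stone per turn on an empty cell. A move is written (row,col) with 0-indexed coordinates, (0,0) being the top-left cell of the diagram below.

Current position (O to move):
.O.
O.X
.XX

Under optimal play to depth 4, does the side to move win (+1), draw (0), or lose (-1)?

value(.O./O.X/.XX, O) = +1

[.O./O.X/.XX] O move#1: (0,0):-1/OO./O.X/.XX, (0,2):+1/.OO/O.X/.XX*, (1,1):-1/.O./OOX/.XX, (2,0):-1/.O./O.X/OXX
[.OO/O.X/.XX] end (terminal -1, X#2); searched .O./O.X/.XX to 4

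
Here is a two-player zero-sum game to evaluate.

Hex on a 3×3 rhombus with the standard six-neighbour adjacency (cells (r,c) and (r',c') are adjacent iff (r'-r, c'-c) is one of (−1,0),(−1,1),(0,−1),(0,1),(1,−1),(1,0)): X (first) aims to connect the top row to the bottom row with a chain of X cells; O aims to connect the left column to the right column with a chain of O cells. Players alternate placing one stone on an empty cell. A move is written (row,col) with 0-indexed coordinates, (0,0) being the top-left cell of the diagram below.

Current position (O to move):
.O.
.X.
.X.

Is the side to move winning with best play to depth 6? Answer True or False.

[.O./.X./.X.] O move#1: (0,0):-1/OO./.X./.X., (0,2):+1/.OO/.X./.X.*, (1,0):-1/.O./OX./.X., (1,2):-1/.O./.XO/.X., (2,0):-1/.O./.X./OX., (2,2):-1/.O./.X./.XO
[.OO/.X./.X.] X move#2: (0,0):-1/XOO/.X./.X.*, (1,0):-1/.OO/XX./.X., (1,2):-1/.OO/.XX/.X., (2,0):-1/.OO/.X./XX., (2,2):-1/.OO/.X./.XX
[XOO/.X./.X.] O move#3: (1,0):+1/XOO/OX./.X.*, (1,2):-1/XOO/.XO/.X., (2,0):-1/XOO/.X./OX., (2,2):-1/XOO/.X./.XO
[XOO/OX./.X.] end (terminal -1, X#4); searched .O./.X./.X. to 6

O winning at [.O./.X./.X.]: True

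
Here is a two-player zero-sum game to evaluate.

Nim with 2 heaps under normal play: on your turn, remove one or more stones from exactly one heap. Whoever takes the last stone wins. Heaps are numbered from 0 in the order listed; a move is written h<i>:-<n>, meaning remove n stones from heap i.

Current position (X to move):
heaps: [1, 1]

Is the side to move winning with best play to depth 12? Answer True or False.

X winning at [(1,1)]: False

p1 X@[(1,1)]: h0:-1[(0,1)]-1* h1:-1[(1,0)]-1
p2 O@[(0,1)]: h1:-1[(0,0)]+1*
p3 X@[(0,0)] terminal -1; root [(1,1)] d12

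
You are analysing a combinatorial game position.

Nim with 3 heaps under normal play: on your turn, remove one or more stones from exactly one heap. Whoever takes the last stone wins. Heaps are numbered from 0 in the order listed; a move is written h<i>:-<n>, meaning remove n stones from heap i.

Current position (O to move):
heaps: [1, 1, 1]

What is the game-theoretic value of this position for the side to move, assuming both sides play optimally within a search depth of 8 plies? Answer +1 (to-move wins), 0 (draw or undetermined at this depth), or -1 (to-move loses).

p1 O@[(1,1,1)]: h0:-1[(0,1,1)]+1* h1:-1[(1,0,1)]+1 h2:-1[(1,1,0)]+1
p2 X@[(0,1,1)]: h1:-1[(0,0,1)]-1* h2:-1[(0,1,0)]-1
p3 O@[(0,0,1)]: h2:-1[(0,0,0)]+1*
p4 X@[(0,0,0)] terminal -1; root [(1,1,1)] d8

value((1,1,1), O) = +1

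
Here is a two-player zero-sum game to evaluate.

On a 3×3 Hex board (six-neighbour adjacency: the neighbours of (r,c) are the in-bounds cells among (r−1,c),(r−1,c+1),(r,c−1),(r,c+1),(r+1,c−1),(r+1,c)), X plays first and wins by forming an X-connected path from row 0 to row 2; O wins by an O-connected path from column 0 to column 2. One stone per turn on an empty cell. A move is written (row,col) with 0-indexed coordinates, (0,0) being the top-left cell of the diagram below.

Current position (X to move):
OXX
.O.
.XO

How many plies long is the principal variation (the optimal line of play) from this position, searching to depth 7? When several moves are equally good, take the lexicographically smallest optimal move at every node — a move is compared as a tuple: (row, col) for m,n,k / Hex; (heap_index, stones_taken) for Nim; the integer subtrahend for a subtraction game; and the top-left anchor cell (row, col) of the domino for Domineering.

p1 X@[OXX/.O./.XO]: (1,0)[OXX/XO./.XO]+1* (1,2)[OXX/.OX/.XO]+1 (2,0)[OXX/.O./XXO]+1
p2 O@[OXX/XO./.XO]: (1,2)[OXX/XOO/.XO]-1* (2,0)[OXX/XO./OXO]-1
p3 X@[OXX/XOO/.XO]: (2,0)[OXX/XOO/XXO]+1*
p4 O@[OXX/XOO/XXO] terminal -1; root [OXX/.O./.XO] d7

PV length from [OXX/.O./.XO]: 3 plies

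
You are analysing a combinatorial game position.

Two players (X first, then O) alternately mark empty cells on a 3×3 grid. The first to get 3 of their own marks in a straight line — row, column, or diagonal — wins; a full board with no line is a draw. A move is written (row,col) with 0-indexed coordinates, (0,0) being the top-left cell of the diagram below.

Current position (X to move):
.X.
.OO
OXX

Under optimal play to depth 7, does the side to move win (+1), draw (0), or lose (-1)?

value(.X./.OO/OXX, X) = -1

ply 1, X at .X./.OO/OXX | (0,0)=-1→XX./.OO/OXX*; (0,2)=-1→.XX/.OO/OXX; (1,0)=-1→.X./XOO/OXX
ply 2, O at XX./.OO/OXX | (0,2)=+1→XXO/.OO/OXX*; (1,0)=+1→XX./OOO/OXX
ply 3: XXO/.OO/OXX is terminal -1 (X); from .X./.OO/OXX depth 7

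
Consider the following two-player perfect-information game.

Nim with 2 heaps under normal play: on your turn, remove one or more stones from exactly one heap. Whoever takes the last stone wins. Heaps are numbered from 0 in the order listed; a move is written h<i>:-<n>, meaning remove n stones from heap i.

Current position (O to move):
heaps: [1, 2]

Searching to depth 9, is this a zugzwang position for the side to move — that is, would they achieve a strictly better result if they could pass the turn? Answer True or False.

p1 O@[(1,2)]: h0:-1[(0,2)]-1 h1:-1[(1,1)]+1* h1:-2[(1,0)]-1
p2 X@[(1,1)]: h0:-1[(0,1)]-1* h1:-1[(1,0)]-1
p3 O@[(0,1)]: h1:-1[(0,0)]+1*
p4 X@[(0,0)] terminal -1; root [(1,2)] d9
if O skipped the turn, X would face:
~ p1 X@[(1,2)]: h0:-1[(0,2)]-1 h1:-1[(1,1)]+1* h1:-2[(1,0)]-1
~ p2 O@[(1,1)]: h0:-1[(0,1)]-1* h1:-1[(1,0)]-1
~ p3 X@[(0,1)]: h1:-1[(0,0)]+1*
~ p4 O@[(0,0)] terminal -1; root [(1,2)] d9
compare (O): move=+1 vs pass=-1

zugzwang((1,2), O) = False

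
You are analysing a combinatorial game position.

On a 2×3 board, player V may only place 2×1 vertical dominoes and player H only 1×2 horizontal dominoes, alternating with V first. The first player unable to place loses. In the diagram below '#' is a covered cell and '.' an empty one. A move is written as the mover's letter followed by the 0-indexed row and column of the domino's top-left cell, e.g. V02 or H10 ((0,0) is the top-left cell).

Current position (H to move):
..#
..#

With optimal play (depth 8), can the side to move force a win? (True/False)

[..#/..#] H move#1: H00:+1/###/..#*, H10:+1/..#/###
[###/..#] end (terminal -1, V#2); searched ..#/..# to 8

H winning at [..#/..#]: True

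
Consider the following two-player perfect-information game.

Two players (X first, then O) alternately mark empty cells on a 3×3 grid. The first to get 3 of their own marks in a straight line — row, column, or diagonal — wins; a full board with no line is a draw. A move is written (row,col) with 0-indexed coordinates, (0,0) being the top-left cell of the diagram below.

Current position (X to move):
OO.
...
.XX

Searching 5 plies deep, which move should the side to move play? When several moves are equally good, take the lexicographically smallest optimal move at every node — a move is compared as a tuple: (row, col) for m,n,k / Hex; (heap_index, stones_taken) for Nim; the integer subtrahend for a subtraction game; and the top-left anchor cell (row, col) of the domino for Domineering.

ply 1, X at OO./.../.XX | (0,2)=+1→OOX/.../.XX*; (1,0)=-1→OO./X../.XX; (1,1)=-1→OO./.X./.XX; (1,2)=-1→OO./..X/.XX; (2,0)=+1→OO./.../XXX
ply 2, O at OOX/.../.XX | (1,0)=-1→OOX/O../.XX*; (1,1)=-1→OOX/.O./.XX; (1,2)=-1→OOX/..O/.XX; (2,0)=-1→OOX/.../OXX
ply 3, X at OOX/O../.XX | (1,1)=-1→OOX/OX./.XX; (1,2)=+1→OOX/O.X/.XX*; (2,0)=+1→OOX/O../XXX
ply 4: OOX/O.X/.XX is terminal -1 (O); from OO./.../.XX depth 5

X's best at [OO./.../.XX]: (0,2)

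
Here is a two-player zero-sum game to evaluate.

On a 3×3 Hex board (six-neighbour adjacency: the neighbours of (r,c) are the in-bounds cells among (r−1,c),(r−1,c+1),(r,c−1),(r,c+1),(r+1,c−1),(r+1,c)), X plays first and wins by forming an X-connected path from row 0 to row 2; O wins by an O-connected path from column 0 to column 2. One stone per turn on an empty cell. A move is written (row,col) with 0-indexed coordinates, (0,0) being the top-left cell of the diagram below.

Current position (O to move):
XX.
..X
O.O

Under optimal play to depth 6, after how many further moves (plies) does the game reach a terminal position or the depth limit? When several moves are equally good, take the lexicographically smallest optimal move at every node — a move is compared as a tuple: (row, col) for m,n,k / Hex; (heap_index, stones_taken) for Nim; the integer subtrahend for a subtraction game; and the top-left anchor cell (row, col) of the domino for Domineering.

PV length from [XX./..X/O.O]: 3 plies

p1 O@[XX./..X/O.O]: (0,2)[XXO/..X/O.O]+1* (1,0)[XX./O.X/O.O]-1 (1,1)[XX./.OX/O.O]+1 (2,1)[XX./..X/OOO]+1
p2 X@[XXO/..X/O.O]: (1,0)[XXO/X.X/O.O]-1* (1,1)[XXO/.XX/O.O]-1 (2,1)[XXO/..X/OXO]-1
p3 O@[XXO/X.X/O.O]: (1,1)[XXO/XOX/O.O]+1* (2,1)[XXO/X.X/OOO]+1
p4 X@[XXO/XOX/O.O] terminal -1; root [XX./..X/O.O] d6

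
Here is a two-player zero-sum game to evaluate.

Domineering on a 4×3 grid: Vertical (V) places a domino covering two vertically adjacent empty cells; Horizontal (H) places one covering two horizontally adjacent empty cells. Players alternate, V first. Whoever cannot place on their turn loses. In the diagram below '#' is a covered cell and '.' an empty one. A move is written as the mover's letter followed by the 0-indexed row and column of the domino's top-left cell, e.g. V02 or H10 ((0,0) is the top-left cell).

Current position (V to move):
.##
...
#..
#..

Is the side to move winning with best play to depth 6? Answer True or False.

ply 1, V at .##/.../#../#.. | V00=-1→###/#../#../#..; V11=+1→.##/.#./##./#..*; V12=+1→.##/..#/#.#/#..; V21=+1→.##/.../##./##.; V22=+1→.##/.../#.#/#.#
ply 2, H at .##/.#./##./#.. | H31=-1→.##/.#./##./###*
ply 3, V at .##/.#./##./### | V00=+1→###/##./##./###*; V12=+1→.##/.##/###/###
ply 4: ###/##./##./### is terminal -1 (H); from .##/.../#../#.. depth 6

V winning at [.##/.../#../#..]: True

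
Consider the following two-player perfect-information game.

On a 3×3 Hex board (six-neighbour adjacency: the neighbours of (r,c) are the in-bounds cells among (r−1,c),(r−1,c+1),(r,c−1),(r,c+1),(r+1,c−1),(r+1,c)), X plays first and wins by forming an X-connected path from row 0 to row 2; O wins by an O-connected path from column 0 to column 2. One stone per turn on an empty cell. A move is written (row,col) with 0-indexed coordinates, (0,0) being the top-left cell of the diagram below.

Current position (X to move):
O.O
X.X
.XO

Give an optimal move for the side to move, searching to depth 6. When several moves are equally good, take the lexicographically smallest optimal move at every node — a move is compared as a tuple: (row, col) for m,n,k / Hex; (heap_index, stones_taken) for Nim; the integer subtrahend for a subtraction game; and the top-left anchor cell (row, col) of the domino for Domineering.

ply 1, X at O.O/X.X/.XO | (0,1)=+1→OXO/X.X/.XO*; (1,1)=-1→O.O/XXX/.XO; (2,0)=-1→O.O/X.X/XXO
ply 2, O at OXO/X.X/.XO | (1,1)=-1→OXO/XOX/.XO*; (2,0)=-1→OXO/X.X/OXO
ply 3, X at OXO/XOX/.XO | (2,0)=+1→OXO/XOX/XXO*
ply 4: OXO/XOX/XXO is terminal -1 (O); from O.O/X.X/.XO depth 6

X's best at [O.O/X.X/.XO]: (0,1)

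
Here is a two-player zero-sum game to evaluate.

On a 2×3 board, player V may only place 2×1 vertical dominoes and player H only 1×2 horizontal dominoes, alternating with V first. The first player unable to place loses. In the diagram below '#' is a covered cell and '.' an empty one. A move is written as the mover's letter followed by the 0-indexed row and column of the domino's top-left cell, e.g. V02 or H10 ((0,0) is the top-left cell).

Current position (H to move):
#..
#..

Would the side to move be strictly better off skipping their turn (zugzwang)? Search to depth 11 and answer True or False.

zugzwang(#../#.., H) = False

[#../#..] H move#1: H01:+1/###/#..*, H11:+1/#../###
[###/#..] end (terminal -1, V#2); searched #../#.. to 11
if H skipped the turn, V would face:
~ [#../#..] V move#1: V01:+1/##./##.*, V02:+1/#.#/#.#
~ [##./##.] end (terminal -1, H#2); searched #../#.. to 11
compare (H): move=+1 vs pass=-1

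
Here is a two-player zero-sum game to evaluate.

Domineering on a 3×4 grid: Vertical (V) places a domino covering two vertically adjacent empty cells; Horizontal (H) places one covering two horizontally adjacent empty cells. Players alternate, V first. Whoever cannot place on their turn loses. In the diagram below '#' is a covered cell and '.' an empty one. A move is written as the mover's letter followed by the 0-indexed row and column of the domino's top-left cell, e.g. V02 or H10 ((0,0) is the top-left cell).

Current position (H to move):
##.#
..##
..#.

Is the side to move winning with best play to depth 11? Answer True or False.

p1 H@[##.#/..##/..#.]: H10[##.#/####/..#.]+1* H20[##.#/..##/###.]+1
p2 V@[##.#/####/..#.] terminal -1; root [##.#/..##/..#.] d11

H winning at [##.#/..##/..#.]: True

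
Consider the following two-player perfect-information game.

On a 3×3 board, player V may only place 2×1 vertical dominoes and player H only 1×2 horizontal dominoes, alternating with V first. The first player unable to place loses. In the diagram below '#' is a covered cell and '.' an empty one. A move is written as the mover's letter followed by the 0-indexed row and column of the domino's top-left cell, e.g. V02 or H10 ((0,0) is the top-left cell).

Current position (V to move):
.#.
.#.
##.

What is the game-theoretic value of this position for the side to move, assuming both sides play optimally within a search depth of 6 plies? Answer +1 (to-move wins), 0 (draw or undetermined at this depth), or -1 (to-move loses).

[.#./.#./##.] V move#1: V00:+1/##./##./##.*, V02:+1/.##/.##/##., V12:+1/.#./.##/###
[##./##./##.] end (terminal -1, H#2); searched .#./.#./##. to 6

value(.#./.#./##., V) = +1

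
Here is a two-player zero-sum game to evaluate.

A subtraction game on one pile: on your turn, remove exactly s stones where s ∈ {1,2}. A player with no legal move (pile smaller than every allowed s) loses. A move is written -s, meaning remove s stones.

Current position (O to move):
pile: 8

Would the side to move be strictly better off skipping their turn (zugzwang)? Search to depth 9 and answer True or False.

ply 1, O at 8 | -1=-1→7; -2=+1→6*
ply 2, X at 6 | -1=-1→5*; -2=-1→4
ply 3, O at 5 | -1=-1→4; -2=+1→3*
ply 4, X at 3 | -1=-1→2*; -2=-1→1
ply 5, O at 2 | -1=-1→1; -2=+1→0*
ply 6: 0 is terminal -1 (X); from 8 depth 9
if O skipped the turn, X would face:
~ ply 1, X at 8 | -1=-1→7; -2=+1→6*
~ ply 2, O at 6 | -1=-1→5*; -2=-1→4
~ ply 3, X at 5 | -1=-1→4; -2=+1→3*
~ ply 4, O at 3 | -1=-1→2*; -2=-1→1
~ ply 5, X at 2 | -1=-1→1; -2=+1→0*
~ ply 6: 0 is terminal -1 (O); from 8 depth 9
compare (O): move=+1 vs pass=-1

zugzwang(8, O) = False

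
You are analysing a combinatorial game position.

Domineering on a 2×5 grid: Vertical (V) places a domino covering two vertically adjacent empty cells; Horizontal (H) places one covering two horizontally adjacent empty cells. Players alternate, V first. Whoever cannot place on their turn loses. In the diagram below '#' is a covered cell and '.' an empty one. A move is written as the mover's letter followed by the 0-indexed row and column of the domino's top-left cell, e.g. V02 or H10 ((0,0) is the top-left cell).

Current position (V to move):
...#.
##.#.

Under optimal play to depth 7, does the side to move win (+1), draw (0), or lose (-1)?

p1 V@[...#./##.#.]: V02[..##./####.]+1* V04[...##/##.##]-1
p2 H@[..##./####.]: H00[####./####.]-1*
p3 V@[####./####.]: V04[#####/#####]+1*
p4 H@[#####/#####] terminal -1; root [...#./##.#.] d7

value(...#./##.#., V) = +1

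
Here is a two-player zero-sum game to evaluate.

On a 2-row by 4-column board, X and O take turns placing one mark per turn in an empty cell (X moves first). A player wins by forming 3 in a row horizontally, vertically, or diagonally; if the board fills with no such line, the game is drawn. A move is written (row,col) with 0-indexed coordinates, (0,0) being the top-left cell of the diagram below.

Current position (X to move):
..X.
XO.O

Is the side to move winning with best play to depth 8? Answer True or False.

X winning at [..X./XO.O]: False

p1 X@[..X./XO.O]: (0,0)[X.X./XO.O]-1 (0,1)[.XX./XO.O]-1 (0,3)[..XX/XO.O]-1 (1,2)[..X./XOXO]+0*
p2 O@[..X./XOXO]: (0,0)[O.X./XOXO]+0* (0,1)[.OX./XOXO]+0 (0,3)[..XO/XOXO]+0
p3 X@[O.X./XOXO]: (0,1)[OXX./XOXO]+0* (0,3)[O.XX/XOXO]+0
p4 O@[OXX./XOXO]: (0,3)[OXXO/XOXO]+0*
p5 X@[OXXO/XOXO] terminal +0; root [..X./XO.O] d8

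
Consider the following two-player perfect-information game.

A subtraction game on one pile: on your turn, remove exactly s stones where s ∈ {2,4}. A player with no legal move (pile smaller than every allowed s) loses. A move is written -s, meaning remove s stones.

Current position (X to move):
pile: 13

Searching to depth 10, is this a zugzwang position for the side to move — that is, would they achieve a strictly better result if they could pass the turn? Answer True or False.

p1 X@[13]: -2[11]-1* -4[9]-1
p2 O@[11]: -2[9]-1 -4[7]+1*
p3 X@[7]: -2[5]-1* -4[3]-1
p4 O@[5]: -2[3]-1 -4[1]+1*
p5 X@[1] terminal -1; root [13] d10
pass branch (O moves first from the same position):
  | p1 O@[13]: -2[11]-1* -4[9]-1
  | p2 X@[11]: -2[9]-1 -4[7]+1*
  | p3 O@[7]: -2[5]-1* -4[3]-1
  | p4 X@[5]: -2[3]-1 -4[1]+1*
  | p5 O@[1] terminal -1; root [13] d10
X moving scores -1; X passing scores +1

zugzwang(13, X) = True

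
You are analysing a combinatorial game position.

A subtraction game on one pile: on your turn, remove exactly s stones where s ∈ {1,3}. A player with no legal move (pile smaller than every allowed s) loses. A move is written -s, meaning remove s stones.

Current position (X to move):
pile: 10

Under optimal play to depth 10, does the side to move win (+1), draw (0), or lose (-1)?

[10] X move#1: -1:-1/9*, -3:-1/7
[9] O move#2: -1:+1/8*, -3:+1/6
[8] X move#3: -1:-1/7*, -3:-1/5
[7] O move#4: -1:+1/6*, -3:+1/4
[6] X move#5: -1:-1/5*, -3:-1/3
[5] O move#6: -1:+1/4*, -3:+1/2
[4] X move#7: -1:-1/3*, -3:-1/1
[3] O move#8: -1:+1/2*, -3:+1/0
[2] X move#9: -1:-1/1*
[1] O move#10: -1:+1/0*
[0] end (terminal -1, X#11); searched 10 to 10

value(10, X) = -1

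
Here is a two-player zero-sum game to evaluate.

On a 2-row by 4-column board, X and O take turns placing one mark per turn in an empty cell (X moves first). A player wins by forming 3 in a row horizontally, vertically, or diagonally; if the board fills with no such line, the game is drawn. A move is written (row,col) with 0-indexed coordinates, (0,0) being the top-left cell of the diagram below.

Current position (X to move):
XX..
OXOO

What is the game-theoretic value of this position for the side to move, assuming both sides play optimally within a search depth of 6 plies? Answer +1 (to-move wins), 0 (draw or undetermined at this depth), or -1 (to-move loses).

p1 X@[XX../OXOO]: (0,2)[XXX./OXOO]+1* (0,3)[XX.X/OXOO]+0
p2 O@[XXX./OXOO] terminal -1; root [XX../OXOO] d6

value(XX../OXOO, X) = +1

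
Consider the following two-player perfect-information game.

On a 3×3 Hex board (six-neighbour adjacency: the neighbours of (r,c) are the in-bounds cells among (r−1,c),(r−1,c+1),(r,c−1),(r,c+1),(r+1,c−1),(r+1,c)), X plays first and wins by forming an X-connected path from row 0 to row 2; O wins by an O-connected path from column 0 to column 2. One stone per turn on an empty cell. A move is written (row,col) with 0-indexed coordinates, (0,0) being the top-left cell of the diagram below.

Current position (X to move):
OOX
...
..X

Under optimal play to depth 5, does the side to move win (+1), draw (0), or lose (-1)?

value(OOX/.../..X, X) = +1

[OOX/.../..X] X move#1: (1,0):+1/OOX/X../..X*, (1,1):+1/OOX/.X./..X, (1,2):+1/OOX/..X/..X, (2,0):+1/OOX/.../X.X, (2,1):+1/OOX/.../.XX
[OOX/X../..X] O move#2: (1,1):-1/OOX/XO./..X*, (1,2):-1/OOX/X.O/..X, (2,0):-1/OOX/X../O.X, (2,1):-1/OOX/X../.OX
[OOX/XO./..X] X move#3: (1,2):+1/OOX/XOX/..X*, (2,0):-1/OOX/XO./X.X, (2,1):-1/OOX/XO./.XX
[OOX/XOX/..X] end (terminal -1, O#4); searched OOX/.../..X to 5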